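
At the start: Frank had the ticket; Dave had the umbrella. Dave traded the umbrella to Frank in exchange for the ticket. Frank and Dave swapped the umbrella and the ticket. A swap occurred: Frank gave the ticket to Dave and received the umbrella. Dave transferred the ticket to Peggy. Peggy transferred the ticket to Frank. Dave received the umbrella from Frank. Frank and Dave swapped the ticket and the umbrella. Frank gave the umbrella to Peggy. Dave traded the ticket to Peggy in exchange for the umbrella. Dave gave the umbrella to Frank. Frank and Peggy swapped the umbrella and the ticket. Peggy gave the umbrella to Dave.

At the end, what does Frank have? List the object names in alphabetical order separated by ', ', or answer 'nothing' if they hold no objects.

Tracking all object holders:
Start: ticket:Frank, umbrella:Dave
Event 1 (swap umbrella<->ticket: now umbrella:Frank, ticket:Dave). State: ticket:Dave, umbrella:Frank
Event 2 (swap umbrella<->ticket: now umbrella:Dave, ticket:Frank). State: ticket:Frank, umbrella:Dave
Event 3 (swap ticket<->umbrella: now ticket:Dave, umbrella:Frank). State: ticket:Dave, umbrella:Frank
Event 4 (give ticket: Dave -> Peggy). State: ticket:Peggy, umbrella:Frank
Event 5 (give ticket: Peggy -> Frank). State: ticket:Frank, umbrella:Frank
Event 6 (give umbrella: Frank -> Dave). State: ticket:Frank, umbrella:Dave
Event 7 (swap ticket<->umbrella: now ticket:Dave, umbrella:Frank). State: ticket:Dave, umbrella:Frank
Event 8 (give umbrella: Frank -> Peggy). State: ticket:Dave, umbrella:Peggy
Event 9 (swap ticket<->umbrella: now ticket:Peggy, umbrella:Dave). State: ticket:Peggy, umbrella:Dave
Event 10 (give umbrella: Dave -> Frank). State: ticket:Peggy, umbrella:Frank
Event 11 (swap umbrella<->ticket: now umbrella:Peggy, ticket:Frank). State: ticket:Frank, umbrella:Peggy
Event 12 (give umbrella: Peggy -> Dave). State: ticket:Frank, umbrella:Dave

Final state: ticket:Frank, umbrella:Dave
Frank holds: ticket.

Answer: ticket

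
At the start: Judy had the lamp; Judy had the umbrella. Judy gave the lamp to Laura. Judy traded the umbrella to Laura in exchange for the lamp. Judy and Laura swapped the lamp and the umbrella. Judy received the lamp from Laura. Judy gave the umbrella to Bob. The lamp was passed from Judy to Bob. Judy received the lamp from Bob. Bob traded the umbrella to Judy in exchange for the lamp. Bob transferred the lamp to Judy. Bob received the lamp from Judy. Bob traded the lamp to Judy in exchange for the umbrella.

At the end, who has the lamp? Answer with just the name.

Tracking all object holders:
Start: lamp:Judy, umbrella:Judy
Event 1 (give lamp: Judy -> Laura). State: lamp:Laura, umbrella:Judy
Event 2 (swap umbrella<->lamp: now umbrella:Laura, lamp:Judy). State: lamp:Judy, umbrella:Laura
Event 3 (swap lamp<->umbrella: now lamp:Laura, umbrella:Judy). State: lamp:Laura, umbrella:Judy
Event 4 (give lamp: Laura -> Judy). State: lamp:Judy, umbrella:Judy
Event 5 (give umbrella: Judy -> Bob). State: lamp:Judy, umbrella:Bob
Event 6 (give lamp: Judy -> Bob). State: lamp:Bob, umbrella:Bob
Event 7 (give lamp: Bob -> Judy). State: lamp:Judy, umbrella:Bob
Event 8 (swap umbrella<->lamp: now umbrella:Judy, lamp:Bob). State: lamp:Bob, umbrella:Judy
Event 9 (give lamp: Bob -> Judy). State: lamp:Judy, umbrella:Judy
Event 10 (give lamp: Judy -> Bob). State: lamp:Bob, umbrella:Judy
Event 11 (swap lamp<->umbrella: now lamp:Judy, umbrella:Bob). State: lamp:Judy, umbrella:Bob

Final state: lamp:Judy, umbrella:Bob
The lamp is held by Judy.

Answer: Judy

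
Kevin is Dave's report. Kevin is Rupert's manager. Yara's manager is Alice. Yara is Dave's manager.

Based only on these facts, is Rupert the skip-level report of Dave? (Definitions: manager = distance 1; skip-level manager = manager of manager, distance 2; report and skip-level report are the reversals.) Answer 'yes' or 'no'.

Answer: yes

Derivation:
Reconstructing the manager chain from the given facts:
  Alice -> Yara -> Dave -> Kevin -> Rupert
(each arrow means 'manager of the next')
Positions in the chain (0 = top):
  position of Alice: 0
  position of Yara: 1
  position of Dave: 2
  position of Kevin: 3
  position of Rupert: 4

Rupert is at position 4, Dave is at position 2; signed distance (j - i) = -2.
'skip-level report' requires j - i = -2. Actual distance is -2, so the relation HOLDS.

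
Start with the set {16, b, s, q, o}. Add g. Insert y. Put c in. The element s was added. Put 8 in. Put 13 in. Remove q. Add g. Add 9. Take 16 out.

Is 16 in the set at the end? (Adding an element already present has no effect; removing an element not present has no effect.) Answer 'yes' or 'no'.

Tracking the set through each operation:
Start: {16, b, o, q, s}
Event 1 (add g): added. Set: {16, b, g, o, q, s}
Event 2 (add y): added. Set: {16, b, g, o, q, s, y}
Event 3 (add c): added. Set: {16, b, c, g, o, q, s, y}
Event 4 (add s): already present, no change. Set: {16, b, c, g, o, q, s, y}
Event 5 (add 8): added. Set: {16, 8, b, c, g, o, q, s, y}
Event 6 (add 13): added. Set: {13, 16, 8, b, c, g, o, q, s, y}
Event 7 (remove q): removed. Set: {13, 16, 8, b, c, g, o, s, y}
Event 8 (add g): already present, no change. Set: {13, 16, 8, b, c, g, o, s, y}
Event 9 (add 9): added. Set: {13, 16, 8, 9, b, c, g, o, s, y}
Event 10 (remove 16): removed. Set: {13, 8, 9, b, c, g, o, s, y}

Final set: {13, 8, 9, b, c, g, o, s, y} (size 9)
16 is NOT in the final set.

Answer: no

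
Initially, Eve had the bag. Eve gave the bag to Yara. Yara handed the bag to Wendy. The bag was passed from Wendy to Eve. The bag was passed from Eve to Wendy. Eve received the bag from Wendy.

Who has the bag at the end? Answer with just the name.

Answer: Eve

Derivation:
Tracking the bag through each event:
Start: Eve has the bag.
After event 1: Yara has the bag.
After event 2: Wendy has the bag.
After event 3: Eve has the bag.
After event 4: Wendy has the bag.
After event 5: Eve has the bag.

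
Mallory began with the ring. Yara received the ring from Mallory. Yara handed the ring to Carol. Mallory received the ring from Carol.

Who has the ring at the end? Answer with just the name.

Answer: Mallory

Derivation:
Tracking the ring through each event:
Start: Mallory has the ring.
After event 1: Yara has the ring.
After event 2: Carol has the ring.
After event 3: Mallory has the ring.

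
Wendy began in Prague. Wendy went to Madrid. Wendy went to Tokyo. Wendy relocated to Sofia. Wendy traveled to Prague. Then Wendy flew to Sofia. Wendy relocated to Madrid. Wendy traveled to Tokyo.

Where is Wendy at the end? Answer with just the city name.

Tracking Wendy's location:
Start: Wendy is in Prague.
After move 1: Prague -> Madrid. Wendy is in Madrid.
After move 2: Madrid -> Tokyo. Wendy is in Tokyo.
After move 3: Tokyo -> Sofia. Wendy is in Sofia.
After move 4: Sofia -> Prague. Wendy is in Prague.
After move 5: Prague -> Sofia. Wendy is in Sofia.
After move 6: Sofia -> Madrid. Wendy is in Madrid.
After move 7: Madrid -> Tokyo. Wendy is in Tokyo.

Answer: Tokyo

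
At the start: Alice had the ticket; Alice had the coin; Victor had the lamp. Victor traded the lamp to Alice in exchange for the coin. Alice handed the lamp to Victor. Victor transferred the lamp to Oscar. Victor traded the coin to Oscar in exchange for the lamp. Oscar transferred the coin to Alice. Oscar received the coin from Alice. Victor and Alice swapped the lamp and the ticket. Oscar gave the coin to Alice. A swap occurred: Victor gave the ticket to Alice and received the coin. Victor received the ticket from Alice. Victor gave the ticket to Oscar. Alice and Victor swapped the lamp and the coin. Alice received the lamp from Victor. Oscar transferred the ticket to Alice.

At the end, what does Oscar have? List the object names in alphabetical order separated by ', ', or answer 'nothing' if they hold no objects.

Tracking all object holders:
Start: ticket:Alice, coin:Alice, lamp:Victor
Event 1 (swap lamp<->coin: now lamp:Alice, coin:Victor). State: ticket:Alice, coin:Victor, lamp:Alice
Event 2 (give lamp: Alice -> Victor). State: ticket:Alice, coin:Victor, lamp:Victor
Event 3 (give lamp: Victor -> Oscar). State: ticket:Alice, coin:Victor, lamp:Oscar
Event 4 (swap coin<->lamp: now coin:Oscar, lamp:Victor). State: ticket:Alice, coin:Oscar, lamp:Victor
Event 5 (give coin: Oscar -> Alice). State: ticket:Alice, coin:Alice, lamp:Victor
Event 6 (give coin: Alice -> Oscar). State: ticket:Alice, coin:Oscar, lamp:Victor
Event 7 (swap lamp<->ticket: now lamp:Alice, ticket:Victor). State: ticket:Victor, coin:Oscar, lamp:Alice
Event 8 (give coin: Oscar -> Alice). State: ticket:Victor, coin:Alice, lamp:Alice
Event 9 (swap ticket<->coin: now ticket:Alice, coin:Victor). State: ticket:Alice, coin:Victor, lamp:Alice
Event 10 (give ticket: Alice -> Victor). State: ticket:Victor, coin:Victor, lamp:Alice
Event 11 (give ticket: Victor -> Oscar). State: ticket:Oscar, coin:Victor, lamp:Alice
Event 12 (swap lamp<->coin: now lamp:Victor, coin:Alice). State: ticket:Oscar, coin:Alice, lamp:Victor
Event 13 (give lamp: Victor -> Alice). State: ticket:Oscar, coin:Alice, lamp:Alice
Event 14 (give ticket: Oscar -> Alice). State: ticket:Alice, coin:Alice, lamp:Alice

Final state: ticket:Alice, coin:Alice, lamp:Alice
Oscar holds: (nothing).

Answer: nothing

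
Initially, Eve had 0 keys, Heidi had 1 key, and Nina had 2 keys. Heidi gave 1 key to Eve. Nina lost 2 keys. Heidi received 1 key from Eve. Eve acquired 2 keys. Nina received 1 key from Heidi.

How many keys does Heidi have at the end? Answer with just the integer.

Tracking counts step by step:
Start: Eve=0, Heidi=1, Nina=2
Event 1 (Heidi -> Eve, 1): Heidi: 1 -> 0, Eve: 0 -> 1. State: Eve=1, Heidi=0, Nina=2
Event 2 (Nina -2): Nina: 2 -> 0. State: Eve=1, Heidi=0, Nina=0
Event 3 (Eve -> Heidi, 1): Eve: 1 -> 0, Heidi: 0 -> 1. State: Eve=0, Heidi=1, Nina=0
Event 4 (Eve +2): Eve: 0 -> 2. State: Eve=2, Heidi=1, Nina=0
Event 5 (Heidi -> Nina, 1): Heidi: 1 -> 0, Nina: 0 -> 1. State: Eve=2, Heidi=0, Nina=1

Heidi's final count: 0

Answer: 0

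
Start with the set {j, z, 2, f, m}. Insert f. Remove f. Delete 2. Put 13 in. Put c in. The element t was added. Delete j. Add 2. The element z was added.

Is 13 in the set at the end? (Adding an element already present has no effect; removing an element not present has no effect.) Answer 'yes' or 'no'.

Answer: yes

Derivation:
Tracking the set through each operation:
Start: {2, f, j, m, z}
Event 1 (add f): already present, no change. Set: {2, f, j, m, z}
Event 2 (remove f): removed. Set: {2, j, m, z}
Event 3 (remove 2): removed. Set: {j, m, z}
Event 4 (add 13): added. Set: {13, j, m, z}
Event 5 (add c): added. Set: {13, c, j, m, z}
Event 6 (add t): added. Set: {13, c, j, m, t, z}
Event 7 (remove j): removed. Set: {13, c, m, t, z}
Event 8 (add 2): added. Set: {13, 2, c, m, t, z}
Event 9 (add z): already present, no change. Set: {13, 2, c, m, t, z}

Final set: {13, 2, c, m, t, z} (size 6)
13 is in the final set.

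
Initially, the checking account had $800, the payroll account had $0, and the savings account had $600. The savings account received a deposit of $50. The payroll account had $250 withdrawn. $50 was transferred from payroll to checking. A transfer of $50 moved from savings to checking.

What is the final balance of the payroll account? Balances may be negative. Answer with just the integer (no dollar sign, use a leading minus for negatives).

Tracking account balances step by step:
Start: checking=800, payroll=0, savings=600
Event 1 (deposit 50 to savings): savings: 600 + 50 = 650. Balances: checking=800, payroll=0, savings=650
Event 2 (withdraw 250 from payroll): payroll: 0 - 250 = -250. Balances: checking=800, payroll=-250, savings=650
Event 3 (transfer 50 payroll -> checking): payroll: -250 - 50 = -300, checking: 800 + 50 = 850. Balances: checking=850, payroll=-300, savings=650
Event 4 (transfer 50 savings -> checking): savings: 650 - 50 = 600, checking: 850 + 50 = 900. Balances: checking=900, payroll=-300, savings=600

Final balance of payroll: -300

Answer: -300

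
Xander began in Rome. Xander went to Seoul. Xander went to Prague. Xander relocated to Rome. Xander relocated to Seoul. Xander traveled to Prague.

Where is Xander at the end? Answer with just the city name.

Tracking Xander's location:
Start: Xander is in Rome.
After move 1: Rome -> Seoul. Xander is in Seoul.
After move 2: Seoul -> Prague. Xander is in Prague.
After move 3: Prague -> Rome. Xander is in Rome.
After move 4: Rome -> Seoul. Xander is in Seoul.
After move 5: Seoul -> Prague. Xander is in Prague.

Answer: Prague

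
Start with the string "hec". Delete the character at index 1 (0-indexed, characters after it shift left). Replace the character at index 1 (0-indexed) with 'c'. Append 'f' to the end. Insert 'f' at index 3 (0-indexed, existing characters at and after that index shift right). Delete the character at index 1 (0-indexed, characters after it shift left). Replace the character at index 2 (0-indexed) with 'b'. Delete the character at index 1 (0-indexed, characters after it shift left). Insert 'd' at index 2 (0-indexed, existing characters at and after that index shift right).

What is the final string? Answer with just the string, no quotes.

Applying each edit step by step:
Start: "hec"
Op 1 (delete idx 1 = 'e'): "hec" -> "hc"
Op 2 (replace idx 1: 'c' -> 'c'): "hc" -> "hc"
Op 3 (append 'f'): "hc" -> "hcf"
Op 4 (insert 'f' at idx 3): "hcf" -> "hcff"
Op 5 (delete idx 1 = 'c'): "hcff" -> "hff"
Op 6 (replace idx 2: 'f' -> 'b'): "hff" -> "hfb"
Op 7 (delete idx 1 = 'f'): "hfb" -> "hb"
Op 8 (insert 'd' at idx 2): "hb" -> "hbd"

Answer: hbd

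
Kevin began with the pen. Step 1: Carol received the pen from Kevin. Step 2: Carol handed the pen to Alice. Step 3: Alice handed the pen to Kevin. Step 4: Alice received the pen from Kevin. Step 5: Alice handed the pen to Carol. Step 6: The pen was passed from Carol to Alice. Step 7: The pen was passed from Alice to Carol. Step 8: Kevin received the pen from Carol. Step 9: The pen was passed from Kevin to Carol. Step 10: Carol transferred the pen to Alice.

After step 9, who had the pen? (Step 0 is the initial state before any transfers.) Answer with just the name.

Answer: Carol

Derivation:
Tracking the pen holder through step 9:
After step 0 (start): Kevin
After step 1: Carol
After step 2: Alice
After step 3: Kevin
After step 4: Alice
After step 5: Carol
After step 6: Alice
After step 7: Carol
After step 8: Kevin
After step 9: Carol

At step 9, the holder is Carol.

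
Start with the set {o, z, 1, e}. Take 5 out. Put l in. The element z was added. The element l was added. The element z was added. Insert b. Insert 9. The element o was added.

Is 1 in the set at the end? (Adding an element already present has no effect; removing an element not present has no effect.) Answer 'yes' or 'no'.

Tracking the set through each operation:
Start: {1, e, o, z}
Event 1 (remove 5): not present, no change. Set: {1, e, o, z}
Event 2 (add l): added. Set: {1, e, l, o, z}
Event 3 (add z): already present, no change. Set: {1, e, l, o, z}
Event 4 (add l): already present, no change. Set: {1, e, l, o, z}
Event 5 (add z): already present, no change. Set: {1, e, l, o, z}
Event 6 (add b): added. Set: {1, b, e, l, o, z}
Event 7 (add 9): added. Set: {1, 9, b, e, l, o, z}
Event 8 (add o): already present, no change. Set: {1, 9, b, e, l, o, z}

Final set: {1, 9, b, e, l, o, z} (size 7)
1 is in the final set.

Answer: yes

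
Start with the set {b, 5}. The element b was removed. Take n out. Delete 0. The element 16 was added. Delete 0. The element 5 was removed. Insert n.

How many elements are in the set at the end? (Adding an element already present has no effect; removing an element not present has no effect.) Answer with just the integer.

Answer: 2

Derivation:
Tracking the set through each operation:
Start: {5, b}
Event 1 (remove b): removed. Set: {5}
Event 2 (remove n): not present, no change. Set: {5}
Event 3 (remove 0): not present, no change. Set: {5}
Event 4 (add 16): added. Set: {16, 5}
Event 5 (remove 0): not present, no change. Set: {16, 5}
Event 6 (remove 5): removed. Set: {16}
Event 7 (add n): added. Set: {16, n}

Final set: {16, n} (size 2)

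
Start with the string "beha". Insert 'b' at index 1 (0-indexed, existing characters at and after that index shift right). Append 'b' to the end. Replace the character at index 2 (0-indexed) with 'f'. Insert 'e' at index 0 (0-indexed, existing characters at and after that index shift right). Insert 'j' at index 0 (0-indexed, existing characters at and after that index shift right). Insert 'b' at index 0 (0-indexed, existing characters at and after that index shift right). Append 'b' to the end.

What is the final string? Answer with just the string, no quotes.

Applying each edit step by step:
Start: "beha"
Op 1 (insert 'b' at idx 1): "beha" -> "bbeha"
Op 2 (append 'b'): "bbeha" -> "bbehab"
Op 3 (replace idx 2: 'e' -> 'f'): "bbehab" -> "bbfhab"
Op 4 (insert 'e' at idx 0): "bbfhab" -> "ebbfhab"
Op 5 (insert 'j' at idx 0): "ebbfhab" -> "jebbfhab"
Op 6 (insert 'b' at idx 0): "jebbfhab" -> "bjebbfhab"
Op 7 (append 'b'): "bjebbfhab" -> "bjebbfhabb"

Answer: bjebbfhabb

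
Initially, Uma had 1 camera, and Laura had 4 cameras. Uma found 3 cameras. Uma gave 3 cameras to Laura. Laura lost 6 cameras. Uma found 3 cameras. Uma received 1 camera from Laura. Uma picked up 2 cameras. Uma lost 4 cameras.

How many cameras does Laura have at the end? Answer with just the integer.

Tracking counts step by step:
Start: Uma=1, Laura=4
Event 1 (Uma +3): Uma: 1 -> 4. State: Uma=4, Laura=4
Event 2 (Uma -> Laura, 3): Uma: 4 -> 1, Laura: 4 -> 7. State: Uma=1, Laura=7
Event 3 (Laura -6): Laura: 7 -> 1. State: Uma=1, Laura=1
Event 4 (Uma +3): Uma: 1 -> 4. State: Uma=4, Laura=1
Event 5 (Laura -> Uma, 1): Laura: 1 -> 0, Uma: 4 -> 5. State: Uma=5, Laura=0
Event 6 (Uma +2): Uma: 5 -> 7. State: Uma=7, Laura=0
Event 7 (Uma -4): Uma: 7 -> 3. State: Uma=3, Laura=0

Laura's final count: 0

Answer: 0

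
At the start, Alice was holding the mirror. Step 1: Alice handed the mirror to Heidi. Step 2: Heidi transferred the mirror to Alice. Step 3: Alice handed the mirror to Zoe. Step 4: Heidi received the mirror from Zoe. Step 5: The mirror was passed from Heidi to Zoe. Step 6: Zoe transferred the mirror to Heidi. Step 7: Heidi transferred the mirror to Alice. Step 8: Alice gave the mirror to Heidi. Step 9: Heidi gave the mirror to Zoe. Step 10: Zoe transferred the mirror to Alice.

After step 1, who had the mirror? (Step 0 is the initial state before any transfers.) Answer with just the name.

Answer: Heidi

Derivation:
Tracking the mirror holder through step 1:
After step 0 (start): Alice
After step 1: Heidi

At step 1, the holder is Heidi.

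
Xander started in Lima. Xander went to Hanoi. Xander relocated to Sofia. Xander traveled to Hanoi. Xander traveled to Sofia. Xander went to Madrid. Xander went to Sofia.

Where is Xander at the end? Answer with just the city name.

Answer: Sofia

Derivation:
Tracking Xander's location:
Start: Xander is in Lima.
After move 1: Lima -> Hanoi. Xander is in Hanoi.
After move 2: Hanoi -> Sofia. Xander is in Sofia.
After move 3: Sofia -> Hanoi. Xander is in Hanoi.
After move 4: Hanoi -> Sofia. Xander is in Sofia.
After move 5: Sofia -> Madrid. Xander is in Madrid.
After move 6: Madrid -> Sofia. Xander is in Sofia.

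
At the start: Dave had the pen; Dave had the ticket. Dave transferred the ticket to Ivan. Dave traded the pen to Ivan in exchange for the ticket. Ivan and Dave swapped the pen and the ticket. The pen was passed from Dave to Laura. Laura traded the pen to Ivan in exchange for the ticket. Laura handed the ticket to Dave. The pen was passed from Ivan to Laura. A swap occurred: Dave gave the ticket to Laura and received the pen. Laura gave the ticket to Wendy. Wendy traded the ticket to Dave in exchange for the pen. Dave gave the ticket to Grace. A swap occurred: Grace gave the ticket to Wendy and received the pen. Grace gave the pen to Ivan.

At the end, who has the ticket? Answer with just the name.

Answer: Wendy

Derivation:
Tracking all object holders:
Start: pen:Dave, ticket:Dave
Event 1 (give ticket: Dave -> Ivan). State: pen:Dave, ticket:Ivan
Event 2 (swap pen<->ticket: now pen:Ivan, ticket:Dave). State: pen:Ivan, ticket:Dave
Event 3 (swap pen<->ticket: now pen:Dave, ticket:Ivan). State: pen:Dave, ticket:Ivan
Event 4 (give pen: Dave -> Laura). State: pen:Laura, ticket:Ivan
Event 5 (swap pen<->ticket: now pen:Ivan, ticket:Laura). State: pen:Ivan, ticket:Laura
Event 6 (give ticket: Laura -> Dave). State: pen:Ivan, ticket:Dave
Event 7 (give pen: Ivan -> Laura). State: pen:Laura, ticket:Dave
Event 8 (swap ticket<->pen: now ticket:Laura, pen:Dave). State: pen:Dave, ticket:Laura
Event 9 (give ticket: Laura -> Wendy). State: pen:Dave, ticket:Wendy
Event 10 (swap ticket<->pen: now ticket:Dave, pen:Wendy). State: pen:Wendy, ticket:Dave
Event 11 (give ticket: Dave -> Grace). State: pen:Wendy, ticket:Grace
Event 12 (swap ticket<->pen: now ticket:Wendy, pen:Grace). State: pen:Grace, ticket:Wendy
Event 13 (give pen: Grace -> Ivan). State: pen:Ivan, ticket:Wendy

Final state: pen:Ivan, ticket:Wendy
The ticket is held by Wendy.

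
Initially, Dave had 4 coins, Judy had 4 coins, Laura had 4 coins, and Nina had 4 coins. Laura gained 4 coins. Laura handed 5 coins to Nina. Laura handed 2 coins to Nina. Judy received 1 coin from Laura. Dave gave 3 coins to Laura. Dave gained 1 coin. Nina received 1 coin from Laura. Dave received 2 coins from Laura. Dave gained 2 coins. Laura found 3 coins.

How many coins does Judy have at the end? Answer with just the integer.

Answer: 5

Derivation:
Tracking counts step by step:
Start: Dave=4, Judy=4, Laura=4, Nina=4
Event 1 (Laura +4): Laura: 4 -> 8. State: Dave=4, Judy=4, Laura=8, Nina=4
Event 2 (Laura -> Nina, 5): Laura: 8 -> 3, Nina: 4 -> 9. State: Dave=4, Judy=4, Laura=3, Nina=9
Event 3 (Laura -> Nina, 2): Laura: 3 -> 1, Nina: 9 -> 11. State: Dave=4, Judy=4, Laura=1, Nina=11
Event 4 (Laura -> Judy, 1): Laura: 1 -> 0, Judy: 4 -> 5. State: Dave=4, Judy=5, Laura=0, Nina=11
Event 5 (Dave -> Laura, 3): Dave: 4 -> 1, Laura: 0 -> 3. State: Dave=1, Judy=5, Laura=3, Nina=11
Event 6 (Dave +1): Dave: 1 -> 2. State: Dave=2, Judy=5, Laura=3, Nina=11
Event 7 (Laura -> Nina, 1): Laura: 3 -> 2, Nina: 11 -> 12. State: Dave=2, Judy=5, Laura=2, Nina=12
Event 8 (Laura -> Dave, 2): Laura: 2 -> 0, Dave: 2 -> 4. State: Dave=4, Judy=5, Laura=0, Nina=12
Event 9 (Dave +2): Dave: 4 -> 6. State: Dave=6, Judy=5, Laura=0, Nina=12
Event 10 (Laura +3): Laura: 0 -> 3. State: Dave=6, Judy=5, Laura=3, Nina=12

Judy's final count: 5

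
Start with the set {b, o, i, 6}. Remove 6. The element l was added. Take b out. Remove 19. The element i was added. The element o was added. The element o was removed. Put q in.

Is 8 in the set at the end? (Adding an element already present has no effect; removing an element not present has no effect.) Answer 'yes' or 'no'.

Answer: no

Derivation:
Tracking the set through each operation:
Start: {6, b, i, o}
Event 1 (remove 6): removed. Set: {b, i, o}
Event 2 (add l): added. Set: {b, i, l, o}
Event 3 (remove b): removed. Set: {i, l, o}
Event 4 (remove 19): not present, no change. Set: {i, l, o}
Event 5 (add i): already present, no change. Set: {i, l, o}
Event 6 (add o): already present, no change. Set: {i, l, o}
Event 7 (remove o): removed. Set: {i, l}
Event 8 (add q): added. Set: {i, l, q}

Final set: {i, l, q} (size 3)
8 is NOT in the final set.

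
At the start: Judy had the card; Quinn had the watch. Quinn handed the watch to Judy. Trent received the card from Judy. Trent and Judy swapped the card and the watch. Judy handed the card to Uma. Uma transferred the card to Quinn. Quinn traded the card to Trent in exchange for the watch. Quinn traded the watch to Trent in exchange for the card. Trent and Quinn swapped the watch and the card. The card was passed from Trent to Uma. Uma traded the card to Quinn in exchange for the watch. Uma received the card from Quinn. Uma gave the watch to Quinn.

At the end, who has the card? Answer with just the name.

Tracking all object holders:
Start: card:Judy, watch:Quinn
Event 1 (give watch: Quinn -> Judy). State: card:Judy, watch:Judy
Event 2 (give card: Judy -> Trent). State: card:Trent, watch:Judy
Event 3 (swap card<->watch: now card:Judy, watch:Trent). State: card:Judy, watch:Trent
Event 4 (give card: Judy -> Uma). State: card:Uma, watch:Trent
Event 5 (give card: Uma -> Quinn). State: card:Quinn, watch:Trent
Event 6 (swap card<->watch: now card:Trent, watch:Quinn). State: card:Trent, watch:Quinn
Event 7 (swap watch<->card: now watch:Trent, card:Quinn). State: card:Quinn, watch:Trent
Event 8 (swap watch<->card: now watch:Quinn, card:Trent). State: card:Trent, watch:Quinn
Event 9 (give card: Trent -> Uma). State: card:Uma, watch:Quinn
Event 10 (swap card<->watch: now card:Quinn, watch:Uma). State: card:Quinn, watch:Uma
Event 11 (give card: Quinn -> Uma). State: card:Uma, watch:Uma
Event 12 (give watch: Uma -> Quinn). State: card:Uma, watch:Quinn

Final state: card:Uma, watch:Quinn
The card is held by Uma.

Answer: Uma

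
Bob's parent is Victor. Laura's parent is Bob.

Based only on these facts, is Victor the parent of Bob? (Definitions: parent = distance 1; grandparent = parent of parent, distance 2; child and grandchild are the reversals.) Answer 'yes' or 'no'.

Answer: yes

Derivation:
Reconstructing the parent chain from the given facts:
  Victor -> Bob -> Laura
(each arrow means 'parent of the next')
Positions in the chain (0 = top):
  position of Victor: 0
  position of Bob: 1
  position of Laura: 2

Victor is at position 0, Bob is at position 1; signed distance (j - i) = 1.
'parent' requires j - i = 1. Actual distance is 1, so the relation HOLDS.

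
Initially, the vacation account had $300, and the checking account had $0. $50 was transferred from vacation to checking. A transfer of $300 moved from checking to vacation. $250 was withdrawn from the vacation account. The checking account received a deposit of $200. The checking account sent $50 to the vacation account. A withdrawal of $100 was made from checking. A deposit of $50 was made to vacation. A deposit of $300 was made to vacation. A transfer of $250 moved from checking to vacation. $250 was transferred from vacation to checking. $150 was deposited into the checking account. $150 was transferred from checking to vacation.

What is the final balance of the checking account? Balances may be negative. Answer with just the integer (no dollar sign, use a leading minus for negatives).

Answer: -200

Derivation:
Tracking account balances step by step:
Start: vacation=300, checking=0
Event 1 (transfer 50 vacation -> checking): vacation: 300 - 50 = 250, checking: 0 + 50 = 50. Balances: vacation=250, checking=50
Event 2 (transfer 300 checking -> vacation): checking: 50 - 300 = -250, vacation: 250 + 300 = 550. Balances: vacation=550, checking=-250
Event 3 (withdraw 250 from vacation): vacation: 550 - 250 = 300. Balances: vacation=300, checking=-250
Event 4 (deposit 200 to checking): checking: -250 + 200 = -50. Balances: vacation=300, checking=-50
Event 5 (transfer 50 checking -> vacation): checking: -50 - 50 = -100, vacation: 300 + 50 = 350. Balances: vacation=350, checking=-100
Event 6 (withdraw 100 from checking): checking: -100 - 100 = -200. Balances: vacation=350, checking=-200
Event 7 (deposit 50 to vacation): vacation: 350 + 50 = 400. Balances: vacation=400, checking=-200
Event 8 (deposit 300 to vacation): vacation: 400 + 300 = 700. Balances: vacation=700, checking=-200
Event 9 (transfer 250 checking -> vacation): checking: -200 - 250 = -450, vacation: 700 + 250 = 950. Balances: vacation=950, checking=-450
Event 10 (transfer 250 vacation -> checking): vacation: 950 - 250 = 700, checking: -450 + 250 = -200. Balances: vacation=700, checking=-200
Event 11 (deposit 150 to checking): checking: -200 + 150 = -50. Balances: vacation=700, checking=-50
Event 12 (transfer 150 checking -> vacation): checking: -50 - 150 = -200, vacation: 700 + 150 = 850. Balances: vacation=850, checking=-200

Final balance of checking: -200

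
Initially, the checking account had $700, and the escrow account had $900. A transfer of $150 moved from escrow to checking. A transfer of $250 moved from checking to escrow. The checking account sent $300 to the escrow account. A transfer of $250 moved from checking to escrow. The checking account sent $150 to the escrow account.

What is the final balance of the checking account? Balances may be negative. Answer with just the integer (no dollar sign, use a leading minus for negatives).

Answer: -100

Derivation:
Tracking account balances step by step:
Start: checking=700, escrow=900
Event 1 (transfer 150 escrow -> checking): escrow: 900 - 150 = 750, checking: 700 + 150 = 850. Balances: checking=850, escrow=750
Event 2 (transfer 250 checking -> escrow): checking: 850 - 250 = 600, escrow: 750 + 250 = 1000. Balances: checking=600, escrow=1000
Event 3 (transfer 300 checking -> escrow): checking: 600 - 300 = 300, escrow: 1000 + 300 = 1300. Balances: checking=300, escrow=1300
Event 4 (transfer 250 checking -> escrow): checking: 300 - 250 = 50, escrow: 1300 + 250 = 1550. Balances: checking=50, escrow=1550
Event 5 (transfer 150 checking -> escrow): checking: 50 - 150 = -100, escrow: 1550 + 150 = 1700. Balances: checking=-100, escrow=1700

Final balance of checking: -100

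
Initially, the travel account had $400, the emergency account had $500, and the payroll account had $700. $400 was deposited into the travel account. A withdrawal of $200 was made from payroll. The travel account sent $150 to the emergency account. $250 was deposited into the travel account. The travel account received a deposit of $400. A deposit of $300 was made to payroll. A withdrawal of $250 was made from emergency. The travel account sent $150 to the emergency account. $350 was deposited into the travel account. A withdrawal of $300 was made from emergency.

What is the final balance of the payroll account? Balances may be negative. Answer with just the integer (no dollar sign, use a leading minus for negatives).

Tracking account balances step by step:
Start: travel=400, emergency=500, payroll=700
Event 1 (deposit 400 to travel): travel: 400 + 400 = 800. Balances: travel=800, emergency=500, payroll=700
Event 2 (withdraw 200 from payroll): payroll: 700 - 200 = 500. Balances: travel=800, emergency=500, payroll=500
Event 3 (transfer 150 travel -> emergency): travel: 800 - 150 = 650, emergency: 500 + 150 = 650. Balances: travel=650, emergency=650, payroll=500
Event 4 (deposit 250 to travel): travel: 650 + 250 = 900. Balances: travel=900, emergency=650, payroll=500
Event 5 (deposit 400 to travel): travel: 900 + 400 = 1300. Balances: travel=1300, emergency=650, payroll=500
Event 6 (deposit 300 to payroll): payroll: 500 + 300 = 800. Balances: travel=1300, emergency=650, payroll=800
Event 7 (withdraw 250 from emergency): emergency: 650 - 250 = 400. Balances: travel=1300, emergency=400, payroll=800
Event 8 (transfer 150 travel -> emergency): travel: 1300 - 150 = 1150, emergency: 400 + 150 = 550. Balances: travel=1150, emergency=550, payroll=800
Event 9 (deposit 350 to travel): travel: 1150 + 350 = 1500. Balances: travel=1500, emergency=550, payroll=800
Event 10 (withdraw 300 from emergency): emergency: 550 - 300 = 250. Balances: travel=1500, emergency=250, payroll=800

Final balance of payroll: 800

Answer: 800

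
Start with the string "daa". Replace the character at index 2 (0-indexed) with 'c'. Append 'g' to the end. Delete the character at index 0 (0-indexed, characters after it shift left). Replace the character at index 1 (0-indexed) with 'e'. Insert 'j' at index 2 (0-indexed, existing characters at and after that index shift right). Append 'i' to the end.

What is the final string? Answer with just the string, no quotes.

Answer: aejgi

Derivation:
Applying each edit step by step:
Start: "daa"
Op 1 (replace idx 2: 'a' -> 'c'): "daa" -> "dac"
Op 2 (append 'g'): "dac" -> "dacg"
Op 3 (delete idx 0 = 'd'): "dacg" -> "acg"
Op 4 (replace idx 1: 'c' -> 'e'): "acg" -> "aeg"
Op 5 (insert 'j' at idx 2): "aeg" -> "aejg"
Op 6 (append 'i'): "aejg" -> "aejgi"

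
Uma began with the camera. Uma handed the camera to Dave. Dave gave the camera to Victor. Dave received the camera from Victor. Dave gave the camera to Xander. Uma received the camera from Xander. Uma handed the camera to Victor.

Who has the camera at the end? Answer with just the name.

Tracking the camera through each event:
Start: Uma has the camera.
After event 1: Dave has the camera.
After event 2: Victor has the camera.
After event 3: Dave has the camera.
After event 4: Xander has the camera.
After event 5: Uma has the camera.
After event 6: Victor has the camera.

Answer: Victor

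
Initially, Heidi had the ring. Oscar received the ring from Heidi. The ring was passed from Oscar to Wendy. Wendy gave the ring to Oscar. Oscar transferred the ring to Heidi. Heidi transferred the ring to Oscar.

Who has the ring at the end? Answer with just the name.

Tracking the ring through each event:
Start: Heidi has the ring.
After event 1: Oscar has the ring.
After event 2: Wendy has the ring.
After event 3: Oscar has the ring.
After event 4: Heidi has the ring.
After event 5: Oscar has the ring.

Answer: Oscar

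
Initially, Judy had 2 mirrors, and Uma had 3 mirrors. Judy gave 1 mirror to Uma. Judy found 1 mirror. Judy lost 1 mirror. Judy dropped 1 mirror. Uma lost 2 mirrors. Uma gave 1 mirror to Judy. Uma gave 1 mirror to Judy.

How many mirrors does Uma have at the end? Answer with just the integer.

Tracking counts step by step:
Start: Judy=2, Uma=3
Event 1 (Judy -> Uma, 1): Judy: 2 -> 1, Uma: 3 -> 4. State: Judy=1, Uma=4
Event 2 (Judy +1): Judy: 1 -> 2. State: Judy=2, Uma=4
Event 3 (Judy -1): Judy: 2 -> 1. State: Judy=1, Uma=4
Event 4 (Judy -1): Judy: 1 -> 0. State: Judy=0, Uma=4
Event 5 (Uma -2): Uma: 4 -> 2. State: Judy=0, Uma=2
Event 6 (Uma -> Judy, 1): Uma: 2 -> 1, Judy: 0 -> 1. State: Judy=1, Uma=1
Event 7 (Uma -> Judy, 1): Uma: 1 -> 0, Judy: 1 -> 2. State: Judy=2, Uma=0

Uma's final count: 0

Answer: 0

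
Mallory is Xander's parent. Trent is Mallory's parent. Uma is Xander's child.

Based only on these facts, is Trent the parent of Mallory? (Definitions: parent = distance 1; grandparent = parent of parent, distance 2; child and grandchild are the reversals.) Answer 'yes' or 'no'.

Reconstructing the parent chain from the given facts:
  Trent -> Mallory -> Xander -> Uma
(each arrow means 'parent of the next')
Positions in the chain (0 = top):
  position of Trent: 0
  position of Mallory: 1
  position of Xander: 2
  position of Uma: 3

Trent is at position 0, Mallory is at position 1; signed distance (j - i) = 1.
'parent' requires j - i = 1. Actual distance is 1, so the relation HOLDS.

Answer: yes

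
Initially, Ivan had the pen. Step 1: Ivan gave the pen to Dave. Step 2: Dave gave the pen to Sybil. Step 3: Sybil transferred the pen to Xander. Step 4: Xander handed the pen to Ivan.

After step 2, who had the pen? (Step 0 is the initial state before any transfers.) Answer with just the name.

Tracking the pen holder through step 2:
After step 0 (start): Ivan
After step 1: Dave
After step 2: Sybil

At step 2, the holder is Sybil.

Answer: Sybil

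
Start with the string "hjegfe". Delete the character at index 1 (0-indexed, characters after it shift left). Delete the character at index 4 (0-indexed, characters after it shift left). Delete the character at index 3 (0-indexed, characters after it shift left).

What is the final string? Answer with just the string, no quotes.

Applying each edit step by step:
Start: "hjegfe"
Op 1 (delete idx 1 = 'j'): "hjegfe" -> "hegfe"
Op 2 (delete idx 4 = 'e'): "hegfe" -> "hegf"
Op 3 (delete idx 3 = 'f'): "hegf" -> "heg"

Answer: heg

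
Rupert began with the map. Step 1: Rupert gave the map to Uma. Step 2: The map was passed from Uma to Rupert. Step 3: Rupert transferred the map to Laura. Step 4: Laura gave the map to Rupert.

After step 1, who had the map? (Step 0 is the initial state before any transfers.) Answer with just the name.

Tracking the map holder through step 1:
After step 0 (start): Rupert
After step 1: Uma

At step 1, the holder is Uma.

Answer: Uma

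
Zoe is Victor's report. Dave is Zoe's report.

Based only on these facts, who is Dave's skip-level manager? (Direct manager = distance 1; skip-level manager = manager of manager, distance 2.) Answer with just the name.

Reconstructing the manager chain from the given facts:
  Victor -> Zoe -> Dave
(each arrow means 'manager of the next')
Positions in the chain (0 = top):
  position of Victor: 0
  position of Zoe: 1
  position of Dave: 2

Dave is at position 2; the skip-level manager is 2 steps up the chain, i.e. position 0: Victor.

Answer: Victor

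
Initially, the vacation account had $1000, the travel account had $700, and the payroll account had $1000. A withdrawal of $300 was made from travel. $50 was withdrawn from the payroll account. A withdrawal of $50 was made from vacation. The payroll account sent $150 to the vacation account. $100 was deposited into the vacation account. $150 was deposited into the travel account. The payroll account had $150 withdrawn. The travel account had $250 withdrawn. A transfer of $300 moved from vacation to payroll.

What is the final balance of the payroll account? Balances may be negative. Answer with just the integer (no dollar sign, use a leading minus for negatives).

Tracking account balances step by step:
Start: vacation=1000, travel=700, payroll=1000
Event 1 (withdraw 300 from travel): travel: 700 - 300 = 400. Balances: vacation=1000, travel=400, payroll=1000
Event 2 (withdraw 50 from payroll): payroll: 1000 - 50 = 950. Balances: vacation=1000, travel=400, payroll=950
Event 3 (withdraw 50 from vacation): vacation: 1000 - 50 = 950. Balances: vacation=950, travel=400, payroll=950
Event 4 (transfer 150 payroll -> vacation): payroll: 950 - 150 = 800, vacation: 950 + 150 = 1100. Balances: vacation=1100, travel=400, payroll=800
Event 5 (deposit 100 to vacation): vacation: 1100 + 100 = 1200. Balances: vacation=1200, travel=400, payroll=800
Event 6 (deposit 150 to travel): travel: 400 + 150 = 550. Balances: vacation=1200, travel=550, payroll=800
Event 7 (withdraw 150 from payroll): payroll: 800 - 150 = 650. Balances: vacation=1200, travel=550, payroll=650
Event 8 (withdraw 250 from travel): travel: 550 - 250 = 300. Balances: vacation=1200, travel=300, payroll=650
Event 9 (transfer 300 vacation -> payroll): vacation: 1200 - 300 = 900, payroll: 650 + 300 = 950. Balances: vacation=900, travel=300, payroll=950

Final balance of payroll: 950

Answer: 950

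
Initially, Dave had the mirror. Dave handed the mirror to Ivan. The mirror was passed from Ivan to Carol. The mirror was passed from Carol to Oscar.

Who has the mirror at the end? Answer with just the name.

Tracking the mirror through each event:
Start: Dave has the mirror.
After event 1: Ivan has the mirror.
After event 2: Carol has the mirror.
After event 3: Oscar has the mirror.

Answer: Oscar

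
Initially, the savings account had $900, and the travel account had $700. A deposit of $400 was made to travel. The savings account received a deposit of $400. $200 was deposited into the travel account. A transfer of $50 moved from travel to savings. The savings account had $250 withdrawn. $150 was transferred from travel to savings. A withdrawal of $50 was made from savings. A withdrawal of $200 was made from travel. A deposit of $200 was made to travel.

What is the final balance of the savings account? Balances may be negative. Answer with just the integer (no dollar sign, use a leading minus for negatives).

Tracking account balances step by step:
Start: savings=900, travel=700
Event 1 (deposit 400 to travel): travel: 700 + 400 = 1100. Balances: savings=900, travel=1100
Event 2 (deposit 400 to savings): savings: 900 + 400 = 1300. Balances: savings=1300, travel=1100
Event 3 (deposit 200 to travel): travel: 1100 + 200 = 1300. Balances: savings=1300, travel=1300
Event 4 (transfer 50 travel -> savings): travel: 1300 - 50 = 1250, savings: 1300 + 50 = 1350. Balances: savings=1350, travel=1250
Event 5 (withdraw 250 from savings): savings: 1350 - 250 = 1100. Balances: savings=1100, travel=1250
Event 6 (transfer 150 travel -> savings): travel: 1250 - 150 = 1100, savings: 1100 + 150 = 1250. Balances: savings=1250, travel=1100
Event 7 (withdraw 50 from savings): savings: 1250 - 50 = 1200. Balances: savings=1200, travel=1100
Event 8 (withdraw 200 from travel): travel: 1100 - 200 = 900. Balances: savings=1200, travel=900
Event 9 (deposit 200 to travel): travel: 900 + 200 = 1100. Balances: savings=1200, travel=1100

Final balance of savings: 1200

Answer: 1200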